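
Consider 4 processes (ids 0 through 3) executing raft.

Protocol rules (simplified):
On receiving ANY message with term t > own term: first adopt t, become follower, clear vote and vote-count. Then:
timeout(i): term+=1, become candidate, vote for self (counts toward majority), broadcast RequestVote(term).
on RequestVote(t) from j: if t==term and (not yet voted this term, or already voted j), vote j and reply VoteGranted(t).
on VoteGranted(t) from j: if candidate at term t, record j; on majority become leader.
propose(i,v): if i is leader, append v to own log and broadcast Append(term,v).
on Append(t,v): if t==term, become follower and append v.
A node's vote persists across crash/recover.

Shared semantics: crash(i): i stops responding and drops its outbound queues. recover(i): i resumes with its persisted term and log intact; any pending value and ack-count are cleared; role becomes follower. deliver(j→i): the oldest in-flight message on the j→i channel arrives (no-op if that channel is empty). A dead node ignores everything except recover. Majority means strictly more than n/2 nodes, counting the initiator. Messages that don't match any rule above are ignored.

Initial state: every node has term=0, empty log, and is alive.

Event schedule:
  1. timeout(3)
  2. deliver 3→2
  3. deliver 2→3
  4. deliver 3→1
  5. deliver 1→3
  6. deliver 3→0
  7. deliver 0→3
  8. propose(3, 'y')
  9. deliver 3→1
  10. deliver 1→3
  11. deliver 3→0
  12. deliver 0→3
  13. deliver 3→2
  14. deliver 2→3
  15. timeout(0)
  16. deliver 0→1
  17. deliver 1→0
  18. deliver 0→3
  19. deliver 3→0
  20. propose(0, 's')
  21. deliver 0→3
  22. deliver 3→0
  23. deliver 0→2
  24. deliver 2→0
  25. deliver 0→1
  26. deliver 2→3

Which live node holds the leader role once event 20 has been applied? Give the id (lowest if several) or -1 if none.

after 1 — timeout(3): n3:cand/t1/[-]
after 2 — deliver 3→2: n2:foll/t1/[-]
after 3 — deliver 2→3: ·
after 4 — deliver 3→1: n1:foll/t1/[-]
after 5 — deliver 1→3: n3:lead/t1/[-]
after 6 — deliver 3→0: n0:foll/t1/[-]
after 7 — deliver 0→3: ·
after 8 — propose(3,'y'): n3:lead/t1/[y]
after 9 — deliver 3→1: n1:foll/t1/[y]
after 10 — deliver 1→3: ·
after 11 — deliver 3→0: n0:foll/t1/[y]
after 12 — deliver 0→3: ·
after 13 — deliver 3→2: n2:foll/t1/[y]
after 14 — deliver 2→3: ·
after 15 — timeout(0): n0:cand/t2/[y]
after 16 — deliver 0→1: n1:foll/t2/[y]
after 17 — deliver 1→0: ·
after 18 — deliver 0→3: n3:foll/t2/[y]
after 19 — deliver 3→0: n0:lead/t2/[y]
after 20 — propose(0,'s'): n0:lead/t2/[y,s]

0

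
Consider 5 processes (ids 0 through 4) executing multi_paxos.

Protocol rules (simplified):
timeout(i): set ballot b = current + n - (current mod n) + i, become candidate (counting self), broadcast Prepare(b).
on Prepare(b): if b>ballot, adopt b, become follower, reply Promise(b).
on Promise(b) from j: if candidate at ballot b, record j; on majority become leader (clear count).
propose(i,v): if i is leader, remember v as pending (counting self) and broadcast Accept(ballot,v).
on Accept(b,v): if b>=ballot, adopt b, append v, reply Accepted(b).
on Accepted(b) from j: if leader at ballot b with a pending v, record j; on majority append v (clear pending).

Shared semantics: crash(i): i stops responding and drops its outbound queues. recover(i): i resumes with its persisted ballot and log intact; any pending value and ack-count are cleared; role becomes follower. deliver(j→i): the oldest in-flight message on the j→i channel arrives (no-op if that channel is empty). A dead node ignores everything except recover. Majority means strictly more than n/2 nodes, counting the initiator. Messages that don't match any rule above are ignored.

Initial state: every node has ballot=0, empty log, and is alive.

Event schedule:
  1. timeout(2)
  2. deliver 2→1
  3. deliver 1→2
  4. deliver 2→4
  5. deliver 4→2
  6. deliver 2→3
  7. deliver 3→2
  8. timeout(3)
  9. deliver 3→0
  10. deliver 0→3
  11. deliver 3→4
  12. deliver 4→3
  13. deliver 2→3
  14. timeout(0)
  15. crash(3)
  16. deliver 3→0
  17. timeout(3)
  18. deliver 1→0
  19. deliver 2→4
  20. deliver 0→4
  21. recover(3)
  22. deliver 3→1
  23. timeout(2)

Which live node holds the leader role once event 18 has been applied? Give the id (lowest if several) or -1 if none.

after 1 — timeout(2): n2:cand/b7/[-]
after 2 — deliver 2→1: n1:foll/b7/[-]
after 3 — deliver 1→2: ·
after 4 — deliver 2→4: n4:foll/b7/[-]
after 5 — deliver 4→2: n2:lead/b7/[-]
after 6 — deliver 2→3: n3:foll/b7/[-]
after 7 — deliver 3→2: ·
after 8 — timeout(3): n3:cand/b13/[-]
after 9 — deliver 3→0: n0:foll/b13/[-]
after 10 — deliver 0→3: ·
after 11 — deliver 3→4: n4:foll/b13/[-]
after 12 — deliver 4→3: n3:lead/b13/[-]
after 13 — deliver 2→3: ·
after 14 — timeout(0): n0:cand/b15/[-]
after 15 — crash(3): n3:✗lead/b13/[-]
after 16 — deliver 3→0: ·
after 17 — timeout(3): ·
after 18 — deliver 1→0: ·

2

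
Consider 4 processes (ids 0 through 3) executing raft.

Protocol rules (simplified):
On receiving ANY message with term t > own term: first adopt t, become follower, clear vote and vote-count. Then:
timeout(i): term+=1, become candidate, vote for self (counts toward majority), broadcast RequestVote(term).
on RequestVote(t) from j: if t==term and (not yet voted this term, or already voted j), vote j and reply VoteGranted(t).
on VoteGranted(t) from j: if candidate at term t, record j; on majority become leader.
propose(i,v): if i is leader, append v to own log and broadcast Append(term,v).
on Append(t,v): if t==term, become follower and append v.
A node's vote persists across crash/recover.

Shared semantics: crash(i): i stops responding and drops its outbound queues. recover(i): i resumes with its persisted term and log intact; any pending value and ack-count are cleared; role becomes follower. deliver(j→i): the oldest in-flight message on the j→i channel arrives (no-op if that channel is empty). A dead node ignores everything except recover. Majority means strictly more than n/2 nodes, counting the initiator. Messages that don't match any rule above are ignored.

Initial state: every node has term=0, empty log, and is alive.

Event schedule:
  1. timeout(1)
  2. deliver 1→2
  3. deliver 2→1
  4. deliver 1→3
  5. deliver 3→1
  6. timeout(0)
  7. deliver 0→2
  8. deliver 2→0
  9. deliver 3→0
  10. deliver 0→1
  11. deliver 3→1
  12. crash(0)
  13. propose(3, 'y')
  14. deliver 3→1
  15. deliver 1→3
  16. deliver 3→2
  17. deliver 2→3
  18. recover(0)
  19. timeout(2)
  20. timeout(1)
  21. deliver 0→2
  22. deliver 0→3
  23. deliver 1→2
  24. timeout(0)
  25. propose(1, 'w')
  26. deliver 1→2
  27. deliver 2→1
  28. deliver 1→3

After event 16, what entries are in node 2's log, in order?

empty

1. timeout(1):  <1:cand t1 ->
2. deliver 1→2:  <2:foll t1 ->
3. deliver 2→1:  nop
4. deliver 1→3:  <3:foll t1 ->
5. deliver 3→1:  <1:lead t1 ->
6. timeout(0):  <0:cand t1 ->
7. deliver 0→2:  nop
8. deliver 2→0:  nop
9. deliver 3→0:  nop
10. deliver 0→1:  nop
11. deliver 3→1:  nop
12. crash(0):  <0:✗cand t1 ->
13. propose(3,'y'):  nop
14. deliver 3→1:  nop
15. deliver 1→3:  nop
16. deliver 3→2:  nop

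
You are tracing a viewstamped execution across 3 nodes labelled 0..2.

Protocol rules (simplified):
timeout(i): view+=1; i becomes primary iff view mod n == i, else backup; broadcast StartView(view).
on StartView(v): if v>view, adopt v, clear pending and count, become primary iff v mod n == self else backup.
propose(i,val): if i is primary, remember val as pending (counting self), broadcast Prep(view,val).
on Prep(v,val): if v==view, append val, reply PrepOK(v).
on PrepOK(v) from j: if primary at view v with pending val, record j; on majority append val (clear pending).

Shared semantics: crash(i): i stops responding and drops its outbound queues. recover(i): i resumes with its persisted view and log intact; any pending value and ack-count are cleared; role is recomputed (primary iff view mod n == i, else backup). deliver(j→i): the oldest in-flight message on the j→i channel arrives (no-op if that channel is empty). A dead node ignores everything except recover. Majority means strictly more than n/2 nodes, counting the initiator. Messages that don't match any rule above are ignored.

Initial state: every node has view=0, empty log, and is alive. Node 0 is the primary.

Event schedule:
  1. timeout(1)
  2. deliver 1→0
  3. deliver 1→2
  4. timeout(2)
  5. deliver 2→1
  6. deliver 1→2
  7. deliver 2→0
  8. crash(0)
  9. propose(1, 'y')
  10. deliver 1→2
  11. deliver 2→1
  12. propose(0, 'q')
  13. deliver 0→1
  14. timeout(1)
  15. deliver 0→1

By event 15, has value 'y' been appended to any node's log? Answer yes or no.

no

1. timeout(1):  <1:prim v1 ->
2. deliver 1→0:  <0:back v1 ->
3. deliver 1→2:  <2:back v1 ->
4. timeout(2):  <2:prim v2 ->
5. deliver 2→1:  <1:back v2 ->
6. deliver 1→2:  nop
7. deliver 2→0:  <0:back v2 ->
8. crash(0):  <0:✗back v2 ->
9. propose(1,'y'):  nop
10. deliver 1→2:  nop
11. deliver 2→1:  nop
12. propose(0,'q'):  nop
13. deliver 0→1:  nop
14. timeout(1):  <1:back v3 ->
15. deliver 0→1:  nop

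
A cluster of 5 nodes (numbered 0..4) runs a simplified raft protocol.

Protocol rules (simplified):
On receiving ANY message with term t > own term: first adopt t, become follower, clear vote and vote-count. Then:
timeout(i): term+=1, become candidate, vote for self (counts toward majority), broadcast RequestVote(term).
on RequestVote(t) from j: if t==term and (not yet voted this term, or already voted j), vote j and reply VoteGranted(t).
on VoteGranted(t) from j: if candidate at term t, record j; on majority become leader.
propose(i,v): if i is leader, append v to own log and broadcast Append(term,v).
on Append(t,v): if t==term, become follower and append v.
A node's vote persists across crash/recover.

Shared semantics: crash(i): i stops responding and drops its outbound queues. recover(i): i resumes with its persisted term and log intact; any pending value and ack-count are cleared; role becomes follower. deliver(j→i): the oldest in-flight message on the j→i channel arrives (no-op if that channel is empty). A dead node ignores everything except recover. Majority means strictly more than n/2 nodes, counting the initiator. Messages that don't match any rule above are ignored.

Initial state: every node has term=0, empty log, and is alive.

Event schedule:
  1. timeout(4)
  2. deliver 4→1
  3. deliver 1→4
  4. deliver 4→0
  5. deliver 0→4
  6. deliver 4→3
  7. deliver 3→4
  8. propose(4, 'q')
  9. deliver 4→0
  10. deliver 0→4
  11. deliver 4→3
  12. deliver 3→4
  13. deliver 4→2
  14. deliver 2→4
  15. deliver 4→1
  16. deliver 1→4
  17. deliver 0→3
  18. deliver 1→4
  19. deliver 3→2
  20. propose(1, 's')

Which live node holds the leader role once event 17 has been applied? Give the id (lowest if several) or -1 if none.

4

e1 timeout(4): 4[cand,t=1,-]
e2 deliver 4→1: 1[foll,t=1,-]
e3 deliver 1→4: ·
e4 deliver 4→0: 0[foll,t=1,-]
e5 deliver 0→4: 4[lead,t=1,-]
e6 deliver 4→3: 3[foll,t=1,-]
e7 deliver 3→4: ·
e8 propose(4,'q'): 4[lead,t=1,q]
e9 deliver 4→0: 0[foll,t=1,q]
e10 deliver 0→4: ·
e11 deliver 4→3: 3[foll,t=1,q]
e12 deliver 3→4: ·
e13 deliver 4→2: 2[foll,t=1,-]
e14 deliver 2→4: ·
e15 deliver 4→1: 1[foll,t=1,q]
e16 deliver 1→4: ·
e17 deliver 0→3: ·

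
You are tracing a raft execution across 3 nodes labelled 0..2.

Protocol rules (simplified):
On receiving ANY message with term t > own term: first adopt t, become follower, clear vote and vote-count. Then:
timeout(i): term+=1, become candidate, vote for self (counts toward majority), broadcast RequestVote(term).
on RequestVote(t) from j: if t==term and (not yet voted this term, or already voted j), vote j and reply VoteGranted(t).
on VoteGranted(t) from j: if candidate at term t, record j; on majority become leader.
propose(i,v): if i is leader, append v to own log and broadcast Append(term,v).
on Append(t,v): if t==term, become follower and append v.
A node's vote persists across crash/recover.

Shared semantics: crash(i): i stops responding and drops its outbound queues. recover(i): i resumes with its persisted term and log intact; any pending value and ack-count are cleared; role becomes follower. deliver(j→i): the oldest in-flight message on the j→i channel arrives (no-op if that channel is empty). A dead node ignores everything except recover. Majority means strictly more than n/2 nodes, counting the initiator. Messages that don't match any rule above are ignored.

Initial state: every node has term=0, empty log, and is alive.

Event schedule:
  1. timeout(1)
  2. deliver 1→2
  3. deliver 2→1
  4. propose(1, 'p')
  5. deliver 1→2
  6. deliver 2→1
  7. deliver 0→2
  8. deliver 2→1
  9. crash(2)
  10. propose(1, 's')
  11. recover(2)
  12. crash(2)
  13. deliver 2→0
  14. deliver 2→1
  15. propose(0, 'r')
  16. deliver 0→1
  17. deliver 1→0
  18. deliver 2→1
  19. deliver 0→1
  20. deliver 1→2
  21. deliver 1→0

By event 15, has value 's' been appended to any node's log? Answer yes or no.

after 1 — timeout(1): n1:cand/t1/[-]
after 2 — deliver 1→2: n2:foll/t1/[-]
after 3 — deliver 2→1: n1:lead/t1/[-]
after 4 — propose(1,'p'): n1:lead/t1/[p]
after 5 — deliver 1→2: n2:foll/t1/[p]
after 6 — deliver 2→1: ·
after 7 — deliver 0→2: ·
after 8 — deliver 2→1: ·
after 9 — crash(2): n2:✗foll/t1/[p]
after 10 — propose(1,'s'): n1:lead/t1/[p,s]
after 11 — recover(2): n2:foll/t1/[p]
after 12 — crash(2): n2:✗foll/t1/[p]
after 13 — deliver 2→0: ·
after 14 — deliver 2→1: ·
after 15 — propose(0,'r'): ·

yes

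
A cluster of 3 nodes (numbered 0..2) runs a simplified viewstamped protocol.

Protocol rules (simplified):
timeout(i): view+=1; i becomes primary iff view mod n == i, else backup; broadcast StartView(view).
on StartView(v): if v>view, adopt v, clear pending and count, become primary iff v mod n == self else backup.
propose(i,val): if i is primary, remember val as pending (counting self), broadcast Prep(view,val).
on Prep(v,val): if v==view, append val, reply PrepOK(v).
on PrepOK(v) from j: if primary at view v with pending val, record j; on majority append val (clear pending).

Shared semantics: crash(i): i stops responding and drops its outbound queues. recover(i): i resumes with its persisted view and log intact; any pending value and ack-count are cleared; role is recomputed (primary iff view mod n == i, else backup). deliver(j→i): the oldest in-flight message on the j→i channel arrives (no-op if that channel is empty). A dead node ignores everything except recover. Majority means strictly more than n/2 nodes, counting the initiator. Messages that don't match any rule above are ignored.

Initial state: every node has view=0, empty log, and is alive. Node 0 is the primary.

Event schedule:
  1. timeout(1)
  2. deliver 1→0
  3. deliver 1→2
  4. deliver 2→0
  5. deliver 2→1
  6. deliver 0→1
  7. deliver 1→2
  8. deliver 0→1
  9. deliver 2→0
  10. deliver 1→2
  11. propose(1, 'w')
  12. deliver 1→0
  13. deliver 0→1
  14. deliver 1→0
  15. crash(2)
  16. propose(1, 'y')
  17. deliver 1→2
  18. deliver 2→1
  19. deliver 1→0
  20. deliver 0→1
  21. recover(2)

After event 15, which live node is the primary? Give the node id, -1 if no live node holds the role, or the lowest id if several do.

1

1. timeout(1):  <1:prim v1 ->
2. deliver 1→0:  <0:back v1 ->
3. deliver 1→2:  <2:back v1 ->
4. deliver 2→0:  nop
5. deliver 2→1:  nop
6. deliver 0→1:  nop
7. deliver 1→2:  nop
8. deliver 0→1:  nop
9. deliver 2→0:  nop
10. deliver 1→2:  nop
11. propose(1,'w'):  nop
12. deliver 1→0:  <0:back v1 w>
13. deliver 0→1:  <1:prim v1 w>
14. deliver 1→0:  nop
15. crash(2):  <2:✗back v1 ->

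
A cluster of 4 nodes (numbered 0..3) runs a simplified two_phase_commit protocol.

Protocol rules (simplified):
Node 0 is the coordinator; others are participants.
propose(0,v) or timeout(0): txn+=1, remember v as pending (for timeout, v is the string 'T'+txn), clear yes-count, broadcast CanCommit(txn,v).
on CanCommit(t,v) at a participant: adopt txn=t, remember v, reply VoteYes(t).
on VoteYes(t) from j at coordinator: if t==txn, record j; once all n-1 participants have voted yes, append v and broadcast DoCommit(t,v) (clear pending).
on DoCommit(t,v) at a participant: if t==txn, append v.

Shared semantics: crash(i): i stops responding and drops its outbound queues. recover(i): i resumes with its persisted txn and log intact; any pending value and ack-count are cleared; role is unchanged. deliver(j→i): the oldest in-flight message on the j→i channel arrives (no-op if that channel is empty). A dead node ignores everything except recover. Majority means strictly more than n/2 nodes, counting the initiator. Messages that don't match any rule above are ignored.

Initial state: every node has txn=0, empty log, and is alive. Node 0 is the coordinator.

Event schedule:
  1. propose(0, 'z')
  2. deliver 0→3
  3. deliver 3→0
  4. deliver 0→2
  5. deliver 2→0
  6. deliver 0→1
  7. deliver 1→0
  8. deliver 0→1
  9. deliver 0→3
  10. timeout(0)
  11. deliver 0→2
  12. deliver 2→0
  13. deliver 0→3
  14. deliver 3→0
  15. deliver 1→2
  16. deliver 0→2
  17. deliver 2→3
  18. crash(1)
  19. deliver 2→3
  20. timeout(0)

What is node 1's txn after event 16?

1

e1 propose(0,'z'): 0[coor,t=1,-]
e2 deliver 0→3: 3[part,t=1,-]
e3 deliver 3→0: ·
e4 deliver 0→2: 2[part,t=1,-]
e5 deliver 2→0: ·
e6 deliver 0→1: 1[part,t=1,-]
e7 deliver 1→0: 0[coor,t=1,z]
e8 deliver 0→1: 1[part,t=1,z]
e9 deliver 0→3: 3[part,t=1,z]
e10 timeout(0): 0[coor,t=2,z]
e11 deliver 0→2: 2[part,t=1,z]
e12 deliver 2→0: ·
e13 deliver 0→3: 3[part,t=2,z]
e14 deliver 3→0: ·
e15 deliver 1→2: ·
e16 deliver 0→2: 2[part,t=2,z]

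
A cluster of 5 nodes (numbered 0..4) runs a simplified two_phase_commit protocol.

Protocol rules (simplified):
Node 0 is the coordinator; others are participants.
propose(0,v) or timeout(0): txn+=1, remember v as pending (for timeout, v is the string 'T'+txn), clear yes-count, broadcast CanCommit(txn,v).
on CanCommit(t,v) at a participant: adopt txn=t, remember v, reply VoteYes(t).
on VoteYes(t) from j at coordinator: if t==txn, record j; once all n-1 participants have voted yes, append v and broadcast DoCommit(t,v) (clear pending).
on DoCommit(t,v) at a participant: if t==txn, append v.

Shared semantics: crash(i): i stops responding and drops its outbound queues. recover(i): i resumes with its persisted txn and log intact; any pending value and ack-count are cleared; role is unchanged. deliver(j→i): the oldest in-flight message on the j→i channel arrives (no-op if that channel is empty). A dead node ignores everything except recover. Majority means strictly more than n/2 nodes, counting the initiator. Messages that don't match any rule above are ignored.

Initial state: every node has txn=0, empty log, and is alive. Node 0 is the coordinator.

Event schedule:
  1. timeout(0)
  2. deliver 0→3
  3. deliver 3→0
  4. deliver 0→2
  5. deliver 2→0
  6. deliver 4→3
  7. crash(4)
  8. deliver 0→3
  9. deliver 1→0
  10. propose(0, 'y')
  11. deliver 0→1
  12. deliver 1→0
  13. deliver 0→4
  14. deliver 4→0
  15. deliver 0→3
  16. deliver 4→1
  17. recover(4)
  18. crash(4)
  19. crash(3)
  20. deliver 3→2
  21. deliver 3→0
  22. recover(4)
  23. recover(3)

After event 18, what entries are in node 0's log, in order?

step 1 timeout(0): 0={coor,t=1,log=-}
step 2 deliver 0→3: 3={part,t=1,log=-}
step 3 deliver 3→0: —
step 4 deliver 0→2: 2={part,t=1,log=-}
step 5 deliver 2→0: —
step 6 deliver 4→3: —
step 7 crash(4): 4={✗part,t=0,log=-}
step 8 deliver 0→3: —
step 9 deliver 1→0: —
step 10 propose(0,'y'): 0={coor,t=2,log=-}
step 11 deliver 0→1: 1={part,t=1,log=-}
step 12 deliver 1→0: —
step 13 deliver 0→4: —
step 14 deliver 4→0: —
step 15 deliver 0→3: 3={part,t=2,log=-}
step 16 deliver 4→1: —
step 17 recover(4): 4={part,t=0,log=-}
step 18 crash(4): 4={✗part,t=0,log=-}

empty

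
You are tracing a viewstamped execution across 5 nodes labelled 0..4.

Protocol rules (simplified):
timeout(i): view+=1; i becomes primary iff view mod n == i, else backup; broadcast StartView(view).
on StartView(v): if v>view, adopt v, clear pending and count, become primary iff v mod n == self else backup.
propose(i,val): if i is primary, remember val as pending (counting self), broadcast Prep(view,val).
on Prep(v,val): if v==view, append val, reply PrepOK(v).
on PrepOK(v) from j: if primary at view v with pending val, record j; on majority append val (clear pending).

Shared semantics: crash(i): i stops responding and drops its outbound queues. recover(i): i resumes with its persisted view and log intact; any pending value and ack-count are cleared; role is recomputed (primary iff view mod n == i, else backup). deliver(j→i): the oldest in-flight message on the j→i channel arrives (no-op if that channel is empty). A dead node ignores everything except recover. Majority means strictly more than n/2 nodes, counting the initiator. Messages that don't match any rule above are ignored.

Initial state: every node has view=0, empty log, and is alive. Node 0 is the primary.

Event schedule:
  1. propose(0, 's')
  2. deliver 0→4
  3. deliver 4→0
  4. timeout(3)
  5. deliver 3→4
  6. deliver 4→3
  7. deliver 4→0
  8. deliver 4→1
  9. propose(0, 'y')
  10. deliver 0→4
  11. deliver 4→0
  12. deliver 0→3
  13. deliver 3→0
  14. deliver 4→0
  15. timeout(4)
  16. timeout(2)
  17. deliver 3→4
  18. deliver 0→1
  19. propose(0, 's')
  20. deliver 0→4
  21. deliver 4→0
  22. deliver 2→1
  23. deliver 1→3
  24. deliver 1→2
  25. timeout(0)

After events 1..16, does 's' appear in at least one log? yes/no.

step 1 propose(0,'s'): —
step 2 deliver 0→4: 4={back,v=0,log=s}
step 3 deliver 4→0: —
step 4 timeout(3): 3={back,v=1,log=-}
step 5 deliver 3→4: 4={back,v=1,log=s}
step 6 deliver 4→3: —
step 7 deliver 4→0: —
step 8 deliver 4→1: —
step 9 propose(0,'y'): —
step 10 deliver 0→4: —
step 11 deliver 4→0: —
step 12 deliver 0→3: —
step 13 deliver 3→0: 0={back,v=1,log=-}
step 14 deliver 4→0: —
step 15 timeout(4): 4={back,v=2,log=s}
step 16 timeout(2): 2={back,v=1,log=-}

yes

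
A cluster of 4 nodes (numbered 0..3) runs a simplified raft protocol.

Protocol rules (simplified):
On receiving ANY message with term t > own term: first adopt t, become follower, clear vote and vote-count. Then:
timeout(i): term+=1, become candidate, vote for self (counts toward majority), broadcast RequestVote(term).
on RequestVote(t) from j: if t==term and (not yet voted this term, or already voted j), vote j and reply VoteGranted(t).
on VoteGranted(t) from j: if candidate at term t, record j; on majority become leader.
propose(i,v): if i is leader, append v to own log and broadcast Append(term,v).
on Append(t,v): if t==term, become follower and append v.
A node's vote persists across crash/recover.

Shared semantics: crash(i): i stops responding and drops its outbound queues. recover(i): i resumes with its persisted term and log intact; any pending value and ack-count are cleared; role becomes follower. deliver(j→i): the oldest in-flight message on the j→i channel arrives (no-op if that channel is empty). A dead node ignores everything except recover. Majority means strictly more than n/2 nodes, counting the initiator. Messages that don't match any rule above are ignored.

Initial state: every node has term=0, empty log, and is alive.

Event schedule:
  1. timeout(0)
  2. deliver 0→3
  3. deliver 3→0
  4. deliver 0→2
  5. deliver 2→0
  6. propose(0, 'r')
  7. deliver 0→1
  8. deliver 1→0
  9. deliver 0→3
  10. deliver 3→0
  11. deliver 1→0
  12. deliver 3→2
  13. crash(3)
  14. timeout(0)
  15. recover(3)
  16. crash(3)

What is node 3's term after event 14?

step 1 timeout(0): 0={cand,t=1,log=-}
step 2 deliver 0→3: 3={foll,t=1,log=-}
step 3 deliver 3→0: —
step 4 deliver 0→2: 2={foll,t=1,log=-}
step 5 deliver 2→0: 0={lead,t=1,log=-}
step 6 propose(0,'r'): 0={lead,t=1,log=r}
step 7 deliver 0→1: 1={foll,t=1,log=-}
step 8 deliver 1→0: —
step 9 deliver 0→3: 3={foll,t=1,log=r}
step 10 deliver 3→0: —
step 11 deliver 1→0: —
step 12 deliver 3→2: —
step 13 crash(3): 3={✗foll,t=1,log=r}
step 14 timeout(0): 0={cand,t=2,log=r}

1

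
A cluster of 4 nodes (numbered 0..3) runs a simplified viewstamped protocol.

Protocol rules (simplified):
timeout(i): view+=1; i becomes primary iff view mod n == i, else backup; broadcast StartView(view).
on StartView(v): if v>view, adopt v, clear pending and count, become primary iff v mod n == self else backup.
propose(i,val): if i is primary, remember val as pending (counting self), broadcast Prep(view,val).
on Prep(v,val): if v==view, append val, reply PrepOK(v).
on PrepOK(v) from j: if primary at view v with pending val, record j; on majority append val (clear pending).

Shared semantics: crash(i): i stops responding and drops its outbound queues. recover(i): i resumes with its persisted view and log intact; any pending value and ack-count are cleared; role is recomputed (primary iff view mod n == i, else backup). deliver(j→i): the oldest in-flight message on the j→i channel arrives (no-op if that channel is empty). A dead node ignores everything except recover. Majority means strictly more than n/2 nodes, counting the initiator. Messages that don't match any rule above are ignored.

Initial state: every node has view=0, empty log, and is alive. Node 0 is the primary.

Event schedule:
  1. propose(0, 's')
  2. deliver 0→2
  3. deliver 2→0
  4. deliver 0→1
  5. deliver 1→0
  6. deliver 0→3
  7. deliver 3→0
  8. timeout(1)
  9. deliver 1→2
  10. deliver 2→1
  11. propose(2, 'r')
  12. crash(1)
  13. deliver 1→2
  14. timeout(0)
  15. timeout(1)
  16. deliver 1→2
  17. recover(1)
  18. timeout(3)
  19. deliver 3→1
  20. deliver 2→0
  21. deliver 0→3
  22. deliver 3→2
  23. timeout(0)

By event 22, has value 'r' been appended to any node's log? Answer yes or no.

e1 propose(0,'s'): ·
e2 deliver 0→2: 2[back,v=0,s]
e3 deliver 2→0: ·
e4 deliver 0→1: 1[back,v=0,s]
e5 deliver 1→0: 0[prim,v=0,s]
e6 deliver 0→3: 3[back,v=0,s]
e7 deliver 3→0: ·
e8 timeout(1): 1[prim,v=1,s]
e9 deliver 1→2: 2[back,v=1,s]
e10 deliver 2→1: ·
e11 propose(2,'r'): ·
e12 crash(1): 1[✗prim,v=1,s]
e13 deliver 1→2: ·
e14 timeout(0): 0[back,v=1,s]
e15 timeout(1): ·
e16 deliver 1→2: ·
e17 recover(1): 1[prim,v=1,s]
e18 timeout(3): 3[back,v=1,s]
e19 deliver 3→1: ·
e20 deliver 2→0: ·
e21 deliver 0→3: ·
e22 deliver 3→2: ·

no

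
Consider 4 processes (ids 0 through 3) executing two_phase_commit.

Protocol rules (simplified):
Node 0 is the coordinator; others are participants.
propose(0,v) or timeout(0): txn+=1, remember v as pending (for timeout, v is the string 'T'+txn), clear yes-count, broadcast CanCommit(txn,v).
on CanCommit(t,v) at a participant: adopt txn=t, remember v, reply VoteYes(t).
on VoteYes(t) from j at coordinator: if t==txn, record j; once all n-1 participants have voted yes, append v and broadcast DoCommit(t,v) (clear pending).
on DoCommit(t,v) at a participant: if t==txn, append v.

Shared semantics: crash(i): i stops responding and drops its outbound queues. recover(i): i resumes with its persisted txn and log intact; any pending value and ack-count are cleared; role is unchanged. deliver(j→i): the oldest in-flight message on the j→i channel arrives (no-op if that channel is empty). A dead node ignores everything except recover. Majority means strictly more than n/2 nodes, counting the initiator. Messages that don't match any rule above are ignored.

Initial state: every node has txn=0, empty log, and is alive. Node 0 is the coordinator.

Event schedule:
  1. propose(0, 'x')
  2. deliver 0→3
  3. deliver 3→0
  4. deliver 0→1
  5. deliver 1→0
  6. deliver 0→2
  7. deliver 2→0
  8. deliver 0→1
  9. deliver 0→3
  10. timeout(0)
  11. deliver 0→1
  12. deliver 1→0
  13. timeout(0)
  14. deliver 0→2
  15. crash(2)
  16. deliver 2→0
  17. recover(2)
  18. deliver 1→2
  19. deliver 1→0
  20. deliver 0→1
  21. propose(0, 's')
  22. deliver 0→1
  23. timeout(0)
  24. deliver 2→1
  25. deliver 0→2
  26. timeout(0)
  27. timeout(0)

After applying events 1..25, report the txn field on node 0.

after 1 — propose(0,'x'): n0:coor/t1/[-]
after 2 — deliver 0→3: n3:part/t1/[-]
after 3 — deliver 3→0: ·
after 4 — deliver 0→1: n1:part/t1/[-]
after 5 — deliver 1→0: ·
after 6 — deliver 0→2: n2:part/t1/[-]
after 7 — deliver 2→0: n0:coor/t1/[x]
after 8 — deliver 0→1: n1:part/t1/[x]
after 9 — deliver 0→3: n3:part/t1/[x]
after 10 — timeout(0): n0:coor/t2/[x]
after 11 — deliver 0→1: n1:part/t2/[x]
after 12 — deliver 1→0: ·
after 13 — timeout(0): n0:coor/t3/[x]
after 14 — deliver 0→2: n2:part/t1/[x]
after 15 — crash(2): n2:✗part/t1/[x]
after 16 — deliver 2→0: ·
after 17 — recover(2): n2:part/t1/[x]
after 18 — deliver 1→2: ·
after 19 — deliver 1→0: ·
after 20 — deliver 0→1: n1:part/t3/[x]
after 21 — propose(0,'s'): n0:coor/t4/[x]
after 22 — deliver 0→1: n1:part/t4/[x]
after 23 — timeout(0): n0:coor/t5/[x]
after 24 — deliver 2→1: ·
after 25 — deliver 0→2: n2:part/t2/[x]

5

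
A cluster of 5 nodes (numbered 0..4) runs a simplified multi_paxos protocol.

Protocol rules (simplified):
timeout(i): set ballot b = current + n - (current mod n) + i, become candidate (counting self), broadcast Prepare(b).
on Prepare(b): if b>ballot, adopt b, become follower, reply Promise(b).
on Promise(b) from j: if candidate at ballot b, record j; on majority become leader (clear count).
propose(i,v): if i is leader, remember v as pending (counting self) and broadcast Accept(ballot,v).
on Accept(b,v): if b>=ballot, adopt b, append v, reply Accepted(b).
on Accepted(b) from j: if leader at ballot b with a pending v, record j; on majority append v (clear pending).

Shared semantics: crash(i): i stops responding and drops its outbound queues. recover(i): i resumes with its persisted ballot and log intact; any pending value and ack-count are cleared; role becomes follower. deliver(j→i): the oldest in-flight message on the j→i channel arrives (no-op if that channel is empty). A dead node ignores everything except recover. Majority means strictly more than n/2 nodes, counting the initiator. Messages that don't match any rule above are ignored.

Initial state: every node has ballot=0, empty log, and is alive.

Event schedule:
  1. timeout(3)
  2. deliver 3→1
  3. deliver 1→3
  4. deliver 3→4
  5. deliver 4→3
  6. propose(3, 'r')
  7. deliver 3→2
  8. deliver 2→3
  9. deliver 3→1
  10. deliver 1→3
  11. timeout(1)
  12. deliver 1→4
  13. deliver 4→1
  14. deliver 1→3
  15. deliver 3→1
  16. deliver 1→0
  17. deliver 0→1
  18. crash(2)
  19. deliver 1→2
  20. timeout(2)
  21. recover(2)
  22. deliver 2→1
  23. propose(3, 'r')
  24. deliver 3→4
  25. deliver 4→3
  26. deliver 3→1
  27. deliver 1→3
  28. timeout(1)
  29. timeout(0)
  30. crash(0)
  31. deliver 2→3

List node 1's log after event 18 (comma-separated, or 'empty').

e1 timeout(3): 3[cand,b=8,-]
e2 deliver 3→1: 1[foll,b=8,-]
e3 deliver 1→3: ·
e4 deliver 3→4: 4[foll,b=8,-]
e5 deliver 4→3: 3[lead,b=8,-]
e6 propose(3,'r'): ·
e7 deliver 3→2: 2[foll,b=8,-]
e8 deliver 2→3: ·
e9 deliver 3→1: 1[foll,b=8,r]
e10 deliver 1→3: ·
e11 timeout(1): 1[cand,b=11,r]
e12 deliver 1→4: 4[foll,b=11,-]
e13 deliver 4→1: ·
e14 deliver 1→3: 3[foll,b=11,-]
e15 deliver 3→1: 1[lead,b=11,r]
e16 deliver 1→0: 0[foll,b=11,-]
e17 deliver 0→1: ·
e18 crash(2): 2[✗foll,b=8,-]

r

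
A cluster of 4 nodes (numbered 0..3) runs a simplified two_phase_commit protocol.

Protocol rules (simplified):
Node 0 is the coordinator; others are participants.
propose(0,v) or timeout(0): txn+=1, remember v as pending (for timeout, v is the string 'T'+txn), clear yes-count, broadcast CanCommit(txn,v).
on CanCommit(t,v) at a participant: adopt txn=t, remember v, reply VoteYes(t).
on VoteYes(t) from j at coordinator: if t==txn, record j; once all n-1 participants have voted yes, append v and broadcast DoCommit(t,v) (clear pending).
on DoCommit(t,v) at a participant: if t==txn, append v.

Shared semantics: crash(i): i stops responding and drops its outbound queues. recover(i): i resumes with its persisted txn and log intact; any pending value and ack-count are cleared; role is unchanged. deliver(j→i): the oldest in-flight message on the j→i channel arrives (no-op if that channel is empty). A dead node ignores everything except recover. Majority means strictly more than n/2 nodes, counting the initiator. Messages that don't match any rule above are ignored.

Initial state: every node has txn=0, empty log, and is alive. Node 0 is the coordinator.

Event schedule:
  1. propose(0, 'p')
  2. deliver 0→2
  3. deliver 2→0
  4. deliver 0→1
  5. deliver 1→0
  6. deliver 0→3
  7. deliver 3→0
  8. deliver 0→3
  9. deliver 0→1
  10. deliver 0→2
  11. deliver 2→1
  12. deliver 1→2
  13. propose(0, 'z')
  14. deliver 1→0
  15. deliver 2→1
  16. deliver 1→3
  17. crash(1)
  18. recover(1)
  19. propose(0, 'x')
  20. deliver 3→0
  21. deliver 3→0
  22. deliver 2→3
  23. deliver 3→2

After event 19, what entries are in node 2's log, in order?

1. propose(0,'p'):  <0:coor t1 ->
2. deliver 0→2:  <2:part t1 ->
3. deliver 2→0:  nop
4. deliver 0→1:  <1:part t1 ->
5. deliver 1→0:  nop
6. deliver 0→3:  <3:part t1 ->
7. deliver 3→0:  <0:coor t1 p>
8. deliver 0→3:  <3:part t1 p>
9. deliver 0→1:  <1:part t1 p>
10. deliver 0→2:  <2:part t1 p>
11. deliver 2→1:  nop
12. deliver 1→2:  nop
13. propose(0,'z'):  <0:coor t2 p>
14. deliver 1→0:  nop
15. deliver 2→1:  nop
16. deliver 1→3:  nop
17. crash(1):  <1:✗part t1 p>
18. recover(1):  <1:part t1 p>
19. propose(0,'x'):  <0:coor t3 p>

p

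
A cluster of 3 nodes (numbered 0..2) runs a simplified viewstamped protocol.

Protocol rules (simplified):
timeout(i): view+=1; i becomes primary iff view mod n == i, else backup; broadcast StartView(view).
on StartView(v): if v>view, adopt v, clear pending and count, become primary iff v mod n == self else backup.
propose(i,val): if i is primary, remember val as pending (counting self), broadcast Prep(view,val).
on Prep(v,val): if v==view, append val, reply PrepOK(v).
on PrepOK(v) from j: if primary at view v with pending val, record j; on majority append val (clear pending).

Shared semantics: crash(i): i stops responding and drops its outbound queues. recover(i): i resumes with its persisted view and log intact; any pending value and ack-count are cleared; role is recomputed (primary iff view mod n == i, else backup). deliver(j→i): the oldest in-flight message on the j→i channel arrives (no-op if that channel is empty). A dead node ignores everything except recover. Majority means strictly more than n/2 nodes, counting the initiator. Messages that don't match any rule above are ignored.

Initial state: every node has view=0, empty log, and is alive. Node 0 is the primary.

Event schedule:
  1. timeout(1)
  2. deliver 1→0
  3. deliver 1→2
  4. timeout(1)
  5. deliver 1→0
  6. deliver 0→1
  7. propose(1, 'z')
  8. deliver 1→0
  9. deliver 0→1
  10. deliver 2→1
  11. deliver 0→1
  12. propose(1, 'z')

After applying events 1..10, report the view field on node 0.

2

after 1 — timeout(1): n1:prim/v1/[-]
after 2 — deliver 1→0: n0:back/v1/[-]
after 3 — deliver 1→2: n2:back/v1/[-]
after 4 — timeout(1): n1:back/v2/[-]
after 5 — deliver 1→0: n0:back/v2/[-]
after 6 — deliver 0→1: ·
after 7 — propose(1,'z'): ·
after 8 — deliver 1→0: ·
after 9 — deliver 0→1: ·
after 10 — deliver 2→1: ·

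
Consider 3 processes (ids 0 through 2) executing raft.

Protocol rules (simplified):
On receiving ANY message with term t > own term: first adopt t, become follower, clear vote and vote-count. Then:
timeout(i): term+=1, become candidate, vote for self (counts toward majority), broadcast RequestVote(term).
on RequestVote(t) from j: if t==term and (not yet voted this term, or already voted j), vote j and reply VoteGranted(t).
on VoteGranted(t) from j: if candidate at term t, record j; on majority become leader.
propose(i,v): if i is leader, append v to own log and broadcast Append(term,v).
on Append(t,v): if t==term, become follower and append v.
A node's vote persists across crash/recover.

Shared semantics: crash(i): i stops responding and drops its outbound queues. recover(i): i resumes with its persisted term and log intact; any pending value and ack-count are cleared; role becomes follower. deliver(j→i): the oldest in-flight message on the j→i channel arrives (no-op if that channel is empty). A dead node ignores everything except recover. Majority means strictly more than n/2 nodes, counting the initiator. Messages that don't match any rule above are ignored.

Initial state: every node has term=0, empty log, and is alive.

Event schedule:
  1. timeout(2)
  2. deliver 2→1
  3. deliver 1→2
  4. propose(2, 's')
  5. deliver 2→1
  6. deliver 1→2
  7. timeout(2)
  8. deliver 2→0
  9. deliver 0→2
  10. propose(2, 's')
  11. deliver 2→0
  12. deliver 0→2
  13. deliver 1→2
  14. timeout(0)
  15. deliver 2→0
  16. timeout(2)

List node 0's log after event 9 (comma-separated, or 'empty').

empty

e1 timeout(2): 2[cand,t=1,-]
e2 deliver 2→1: 1[foll,t=1,-]
e3 deliver 1→2: 2[lead,t=1,-]
e4 propose(2,'s'): 2[lead,t=1,s]
e5 deliver 2→1: 1[foll,t=1,s]
e6 deliver 1→2: ·
e7 timeout(2): 2[cand,t=2,s]
e8 deliver 2→0: 0[foll,t=1,-]
e9 deliver 0→2: ·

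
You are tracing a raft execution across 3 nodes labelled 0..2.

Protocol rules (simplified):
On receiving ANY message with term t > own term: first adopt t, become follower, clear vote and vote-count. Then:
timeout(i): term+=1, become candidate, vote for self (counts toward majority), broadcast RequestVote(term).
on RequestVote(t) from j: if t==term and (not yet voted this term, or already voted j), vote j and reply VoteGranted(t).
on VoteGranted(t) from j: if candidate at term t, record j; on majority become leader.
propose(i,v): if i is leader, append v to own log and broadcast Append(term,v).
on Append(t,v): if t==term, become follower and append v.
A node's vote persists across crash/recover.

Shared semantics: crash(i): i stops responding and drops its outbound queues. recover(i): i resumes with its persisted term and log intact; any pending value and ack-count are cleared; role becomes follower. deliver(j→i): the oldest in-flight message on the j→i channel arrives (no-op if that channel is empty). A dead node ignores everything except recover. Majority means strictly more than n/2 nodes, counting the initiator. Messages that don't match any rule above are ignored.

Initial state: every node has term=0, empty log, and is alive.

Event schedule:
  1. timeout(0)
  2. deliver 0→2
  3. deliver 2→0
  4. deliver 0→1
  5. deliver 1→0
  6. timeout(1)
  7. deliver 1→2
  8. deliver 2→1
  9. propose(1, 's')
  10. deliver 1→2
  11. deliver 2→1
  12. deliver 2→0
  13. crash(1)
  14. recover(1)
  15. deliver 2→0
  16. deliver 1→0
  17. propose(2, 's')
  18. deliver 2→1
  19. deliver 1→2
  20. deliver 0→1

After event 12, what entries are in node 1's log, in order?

step 1 timeout(0): 0={cand,t=1,log=-}
step 2 deliver 0→2: 2={foll,t=1,log=-}
step 3 deliver 2→0: 0={lead,t=1,log=-}
step 4 deliver 0→1: 1={foll,t=1,log=-}
step 5 deliver 1→0: —
step 6 timeout(1): 1={cand,t=2,log=-}
step 7 deliver 1→2: 2={foll,t=2,log=-}
step 8 deliver 2→1: 1={lead,t=2,log=-}
step 9 propose(1,'s'): 1={lead,t=2,log=s}
step 10 deliver 1→2: 2={foll,t=2,log=s}
step 11 deliver 2→1: —
step 12 deliver 2→0: —

s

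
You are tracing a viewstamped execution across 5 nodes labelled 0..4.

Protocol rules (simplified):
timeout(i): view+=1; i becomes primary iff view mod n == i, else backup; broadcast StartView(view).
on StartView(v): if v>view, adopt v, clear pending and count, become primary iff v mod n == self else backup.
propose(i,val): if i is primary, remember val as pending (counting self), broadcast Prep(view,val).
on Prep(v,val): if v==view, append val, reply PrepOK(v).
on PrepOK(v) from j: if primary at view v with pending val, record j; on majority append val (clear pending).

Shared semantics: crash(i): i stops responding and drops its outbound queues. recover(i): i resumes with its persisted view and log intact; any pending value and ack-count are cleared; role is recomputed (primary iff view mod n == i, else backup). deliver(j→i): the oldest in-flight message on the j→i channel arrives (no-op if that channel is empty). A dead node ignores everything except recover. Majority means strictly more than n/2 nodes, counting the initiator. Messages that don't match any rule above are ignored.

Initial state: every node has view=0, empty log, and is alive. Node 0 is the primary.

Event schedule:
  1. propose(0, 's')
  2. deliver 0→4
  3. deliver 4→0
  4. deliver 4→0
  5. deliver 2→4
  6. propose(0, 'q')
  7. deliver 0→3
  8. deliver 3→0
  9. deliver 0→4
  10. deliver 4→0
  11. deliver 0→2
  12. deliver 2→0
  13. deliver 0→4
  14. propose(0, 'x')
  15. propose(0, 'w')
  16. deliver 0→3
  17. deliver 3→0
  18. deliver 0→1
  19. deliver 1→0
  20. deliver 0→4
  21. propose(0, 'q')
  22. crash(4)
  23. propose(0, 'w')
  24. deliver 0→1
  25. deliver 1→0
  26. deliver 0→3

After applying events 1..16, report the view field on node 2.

0

step 1 propose(0,'s'): —
step 2 deliver 0→4: 4={back,v=0,log=s}
step 3 deliver 4→0: —
step 4 deliver 4→0: —
step 5 deliver 2→4: —
step 6 propose(0,'q'): —
step 7 deliver 0→3: 3={back,v=0,log=s}
step 8 deliver 3→0: —
step 9 deliver 0→4: 4={back,v=0,log=s,q}
step 10 deliver 4→0: 0={prim,v=0,log=q}
step 11 deliver 0→2: 2={back,v=0,log=s}
step 12 deliver 2→0: —
step 13 deliver 0→4: —
step 14 propose(0,'x'): —
step 15 propose(0,'w'): —
step 16 deliver 0→3: 3={back,v=0,log=s,q}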